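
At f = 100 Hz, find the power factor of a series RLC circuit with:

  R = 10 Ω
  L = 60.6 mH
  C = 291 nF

Step 1 — Angular frequency: ω = 2π·f = 2π·100 = 628.3 rad/s.
Step 2 — Component impedances:
  R: Z = R = 10 Ω
  L: Z = jωL = j·628.3·0.0606 = 0 + j38.08 Ω
  C: Z = 1/(jωC) = -j/(ω·C) = 0 - j5469 Ω
Step 3 — Series combination: Z_total = R + L + C = 10 - j5431 Ω = 5431∠-89.9° Ω.
Step 4 — Power factor: PF = cos(φ) = Re(Z)/|Z| = 10/5431 = 0.001841.
Step 5 — Type: Im(Z) = -5431 ⇒ leading (phase φ = -89.9°).

PF = 0.001841 (leading, φ = -89.9°)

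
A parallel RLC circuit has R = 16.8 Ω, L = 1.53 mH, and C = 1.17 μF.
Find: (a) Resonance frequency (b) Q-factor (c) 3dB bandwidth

Step 1 — Resonance: ω₀ = 1/√(LC) = 1/√(0.00153·1.17e-06) = 2.364e+04 rad/s.
Step 2 — f₀ = ω₀/(2π) = 3762 Hz.
Step 3 — Parallel Q: Q = R/(ω₀L) = 16.8/(2.364e+04·0.00153) = 0.4646.
Step 4 — Bandwidth: Δω = ω₀/Q = 5.088e+04 rad/s; BW = Δω/(2π) = 8097 Hz.

(a) f₀ = 3762 Hz  (b) Q = 0.4646  (c) BW = 8097 Hz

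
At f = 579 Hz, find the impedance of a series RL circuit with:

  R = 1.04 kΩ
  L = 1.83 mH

Step 1 — Angular frequency: ω = 2π·f = 2π·579 = 3638 rad/s.
Step 2 — Component impedances:
  R: Z = R = 1040 Ω
  L: Z = jωL = j·3638·0.00183 = 0 + j6.657 Ω
Step 3 — Series combination: Z_total = R + L = 1040 + j6.657 Ω = 1040∠0.4° Ω.

Z = 1040 + j6.657 Ω = 1040∠0.4° Ω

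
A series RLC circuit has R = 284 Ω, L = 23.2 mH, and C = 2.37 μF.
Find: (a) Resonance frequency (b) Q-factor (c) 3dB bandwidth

Step 1 — Resonance: ω₀ = 1/√(LC) = 1/√(0.0232·2.37e-06) = 4265 rad/s.
Step 2 — f₀ = ω₀/(2π) = 678.7 Hz.
Step 3 — Series Q: Q = ω₀L/R = 4265·0.0232/284 = 0.3484.
Step 4 — Bandwidth: Δω = ω₀/Q = 1.224e+04 rad/s; BW = Δω/(2π) = 1948 Hz.

(a) f₀ = 678.7 Hz  (b) Q = 0.3484  (c) BW = 1948 Hz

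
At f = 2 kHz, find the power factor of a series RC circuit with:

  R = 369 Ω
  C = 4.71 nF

Step 1 — Angular frequency: ω = 2π·f = 2π·2000 = 1.257e+04 rad/s.
Step 2 — Component impedances:
  R: Z = R = 369 Ω
  C: Z = 1/(jωC) = -j/(ω·C) = 0 - j1.69e+04 Ω
Step 3 — Series combination: Z_total = R + C = 369 - j1.69e+04 Ω = 1.69e+04∠-88.7° Ω.
Step 4 — Power factor: PF = cos(φ) = Re(Z)/|Z| = 369/16899 = 0.02184.
Step 5 — Type: Im(Z) = -1.69e+04 ⇒ leading (phase φ = -88.7°).

PF = 0.02184 (leading, φ = -88.7°)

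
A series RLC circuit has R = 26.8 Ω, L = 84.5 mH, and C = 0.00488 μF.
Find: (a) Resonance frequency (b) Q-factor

Step 1 — Resonance condition Im(Z)=0 gives ω₀ = 1/√(LC).
Step 2 — ω₀ = 1/√(0.0845·4.88e-09) = 4.924e+04 rad/s.
Step 3 — f₀ = ω₀/(2π) = 7838 Hz.
Step 4 — Series Q: Q = ω₀L/R = 4.924e+04·0.0845/26.8 = 155.3.

(a) f₀ = 7838 Hz  (b) Q = 155.3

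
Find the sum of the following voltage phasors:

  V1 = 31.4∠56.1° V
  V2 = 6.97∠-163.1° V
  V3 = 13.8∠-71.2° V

Step 1 — Convert each phasor to rectangular form:
  V1 = 31.4·(cos(56.1°) + j·sin(56.1°)) = 17.51 + j26.06 V
  V2 = 6.97·(cos(-163.1°) + j·sin(-163.1°)) = -6.669 - j2.026 V
  V3 = 13.8·(cos(-71.2°) + j·sin(-71.2°)) = 4.447 - j13.06 V
Step 2 — Sum components: V_total = 15.29 + j10.97 V.
Step 3 — Convert to polar: |V_total| = 18.82 V, ∠V_total = 35.7°.

V_total = 18.82∠35.7° V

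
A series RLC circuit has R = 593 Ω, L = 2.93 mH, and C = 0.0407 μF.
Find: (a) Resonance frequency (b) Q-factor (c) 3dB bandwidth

Step 1 — Resonance: ω₀ = 1/√(LC) = 1/√(0.00293·4.07e-08) = 9.157e+04 rad/s.
Step 2 — f₀ = ω₀/(2π) = 1.457e+04 Hz.
Step 3 — Series Q: Q = ω₀L/R = 9.157e+04·0.00293/593 = 0.4525.
Step 4 — Bandwidth: Δω = ω₀/Q = 2.024e+05 rad/s; BW = Δω/(2π) = 3.221e+04 Hz.

(a) f₀ = 1.457e+04 Hz  (b) Q = 0.4525  (c) BW = 3.221e+04 Hz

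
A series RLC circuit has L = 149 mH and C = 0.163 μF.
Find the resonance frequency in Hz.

Step 1 — Resonance condition Im(Z)=0 gives ω₀ = 1/√(LC).
Step 2 — ω₀ = 1/√(0.149·1.63e-07) = 6417 rad/s.
Step 3 — f₀ = ω₀/(2π) = 1021 Hz.

f₀ = 1021 Hz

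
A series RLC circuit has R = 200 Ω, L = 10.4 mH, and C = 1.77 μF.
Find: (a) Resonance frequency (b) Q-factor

Step 1 — Resonance condition Im(Z)=0 gives ω₀ = 1/√(LC).
Step 2 — ω₀ = 1/√(0.0104·1.77e-06) = 7370 rad/s.
Step 3 — f₀ = ω₀/(2π) = 1173 Hz.
Step 4 — Series Q: Q = ω₀L/R = 7370·0.0104/200 = 0.3833.

(a) f₀ = 1173 Hz  (b) Q = 0.3833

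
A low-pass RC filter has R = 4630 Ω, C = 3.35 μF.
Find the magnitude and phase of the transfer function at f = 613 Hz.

Step 1 — Angular frequency: ω = 2π·613 = 3852 rad/s.
Step 2 — Transfer function: H(jω) = 1/(1 + jωRC).
Step 3 — Denominator: 1 + jωRC = 1 + j·3852·4630·3.35e-06 = 1 + j59.74.
Step 4 — H = 0.0002801 - j0.01673.
Step 5 — Magnitude: |H| = 0.01674 (-35.5 dB); phase: φ = -89.0°.

|H| = 0.01674 (-35.5 dB), φ = -89.0°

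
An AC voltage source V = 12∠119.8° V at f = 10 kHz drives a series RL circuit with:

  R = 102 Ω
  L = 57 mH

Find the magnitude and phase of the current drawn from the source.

Step 1 — Angular frequency: ω = 2π·f = 2π·1e+04 = 6.283e+04 rad/s.
Step 2 — Component impedances:
  R: Z = R = 102 Ω
  L: Z = jωL = j·6.283e+04·0.057 = 0 + j3581 Ω
Step 3 — Series combination: Z_total = R + L = 102 + j3581 Ω = 3583∠88.4° Ω.
Step 4 — Source phasor: V = 12∠119.8° V = -5.964 + j10.41 V.
Step 5 — Ohm's law: I = V / Z_total = (-5.964 + j10.41) / (102 + j3581) = 0.002858 + j0.001747 A.
Step 6 — Convert to polar: |I| = 0.003349 A, ∠I = 31.4°.

I = 0.003349∠31.4° A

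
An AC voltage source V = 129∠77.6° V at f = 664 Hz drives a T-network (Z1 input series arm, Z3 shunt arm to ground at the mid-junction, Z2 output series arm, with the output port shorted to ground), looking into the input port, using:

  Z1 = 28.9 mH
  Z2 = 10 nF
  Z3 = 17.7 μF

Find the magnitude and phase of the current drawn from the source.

Step 1 — Angular frequency: ω = 2π·f = 2π·664 = 4172 rad/s.
Step 2 — Component impedances:
  Z1: Z = jωL = j·4172·0.0289 = 0 + j120.6 Ω
  Z2: Z = 1/(jωC) = -j/(ω·C) = 0 - j2.397e+04 Ω
  Z3: Z = 1/(jωC) = -j/(ω·C) = 0 - j13.54 Ω
Step 3 — With the output port shorted to ground, the output series arm Z2 runs from the junction to ground; the shunt arm Z3 also runs from the junction to ground. They appear in parallel: Z3 || Z2 = 0 - j13.53 Ω.
Step 4 — Series with input arm Z1: Z_in = Z1 + (Z3 || Z2) = 0 + j107 Ω = 107∠90.0° Ω.
Step 5 — Source phasor: V = 129∠77.6° V = 27.7 + j126 V.
Step 6 — Ohm's law: I = V / Z_total = (27.7 + j126) / (0 + j107) = 1.177 - j0.2588 A.
Step 7 — Convert to polar: |I| = 1.205 A, ∠I = -12.4°.

I = 1.205∠-12.4° A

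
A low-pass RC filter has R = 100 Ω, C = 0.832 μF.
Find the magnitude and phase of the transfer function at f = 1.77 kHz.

Step 1 — Angular frequency: ω = 2π·1770 = 1.112e+04 rad/s.
Step 2 — Transfer function: H(jω) = 1/(1 + jωRC).
Step 3 — Denominator: 1 + jωRC = 1 + j·1.112e+04·100·8.32e-07 = 1 + j0.9253.
Step 4 — H = 0.5387 - j0.4985.
Step 5 — Magnitude: |H| = 0.734 (-2.7 dB); phase: φ = -42.8°.

|H| = 0.734 (-2.7 dB), φ = -42.8°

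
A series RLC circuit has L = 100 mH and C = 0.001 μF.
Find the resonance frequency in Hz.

Step 1 — Resonance condition Im(Z)=0 gives ω₀ = 1/√(LC).
Step 2 — ω₀ = 1/√(0.1·1e-09) = 1e+05 rad/s.
Step 3 — f₀ = ω₀/(2π) = 1.592e+04 Hz.

f₀ = 1.592e+04 Hz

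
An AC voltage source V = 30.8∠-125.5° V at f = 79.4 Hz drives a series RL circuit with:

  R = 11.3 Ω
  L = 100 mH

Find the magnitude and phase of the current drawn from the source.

Step 1 — Angular frequency: ω = 2π·f = 2π·79.4 = 498.9 rad/s.
Step 2 — Component impedances:
  R: Z = R = 11.3 Ω
  L: Z = jωL = j·498.9·0.1 = 0 + j49.89 Ω
Step 3 — Series combination: Z_total = R + L = 11.3 + j49.89 Ω = 51.15∠77.2° Ω.
Step 4 — Source phasor: V = 30.8∠-125.5° V = -17.89 - j25.07 V.
Step 5 — Ohm's law: I = V / Z_total = (-17.89 - j25.07) / (11.3 + j49.89) = -0.5553 + j0.2327 A.
Step 6 — Convert to polar: |I| = 0.6021 A, ∠I = 157.3°.

I = 0.6021∠157.3° A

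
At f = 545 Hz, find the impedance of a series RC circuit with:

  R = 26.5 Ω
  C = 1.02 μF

Step 1 — Angular frequency: ω = 2π·f = 2π·545 = 3424 rad/s.
Step 2 — Component impedances:
  R: Z = R = 26.5 Ω
  C: Z = 1/(jωC) = -j/(ω·C) = 0 - j286.3 Ω
Step 3 — Series combination: Z_total = R + C = 26.5 - j286.3 Ω = 287.5∠-84.7° Ω.

Z = 26.5 - j286.3 Ω = 287.5∠-84.7° Ω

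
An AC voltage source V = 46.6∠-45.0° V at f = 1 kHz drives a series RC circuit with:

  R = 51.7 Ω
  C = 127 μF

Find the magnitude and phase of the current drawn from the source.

Step 1 — Angular frequency: ω = 2π·f = 2π·1000 = 6283 rad/s.
Step 2 — Component impedances:
  R: Z = R = 51.7 Ω
  C: Z = 1/(jωC) = -j/(ω·C) = 0 - j1.253 Ω
Step 3 — Series combination: Z_total = R + C = 51.7 - j1.253 Ω = 51.72∠-1.4° Ω.
Step 4 — Source phasor: V = 46.6∠-45.0° V = 32.95 - j32.95 V.
Step 5 — Ohm's law: I = V / Z_total = (32.95 - j32.95) / (51.7 - j1.253) = 0.6524 - j0.6215 A.
Step 6 — Convert to polar: |I| = 0.9011 A, ∠I = -43.6°.

I = 0.9011∠-43.6° A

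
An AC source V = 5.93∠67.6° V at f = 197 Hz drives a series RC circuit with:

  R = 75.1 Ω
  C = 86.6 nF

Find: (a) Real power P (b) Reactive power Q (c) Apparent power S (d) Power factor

Step 1 — Angular frequency: ω = 2π·f = 2π·197 = 1238 rad/s.
Step 2 — Component impedances:
  R: Z = R = 75.1 Ω
  C: Z = 1/(jωC) = -j/(ω·C) = 0 - j9329 Ω
Step 3 — Series combination: Z_total = R + C = 75.1 - j9329 Ω = 9329∠-89.5° Ω.
Step 4 — Source phasor: V = 5.93∠67.6° V = 2.26 + j5.483 V.
Step 5 — Current: I = V / Z = -0.0005857 + j0.0002469 A = 0.0006356∠157.1° A.
Step 6 — Complex power: S = V·I* = 3.034e-05 - j0.003769 VA.
Step 7 — Real power: P = Re(S) = 3.034e-05 W.
Step 8 — Reactive power: Q = Im(S) = -0.003769 VAR.
Step 9 — Apparent power: |S| = 0.003769 VA.
Step 10 — Power factor: PF = P/|S| = 0.00805 (leading).

(a) P = 3.034e-05 W  (b) Q = -0.003769 VAR  (c) S = 0.003769 VA  (d) PF = 0.00805 (leading)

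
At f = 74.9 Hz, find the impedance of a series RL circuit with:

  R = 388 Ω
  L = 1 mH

Step 1 — Angular frequency: ω = 2π·f = 2π·74.9 = 470.6 rad/s.
Step 2 — Component impedances:
  R: Z = R = 388 Ω
  L: Z = jωL = j·470.6·0.001 = 0 + j0.4706 Ω
Step 3 — Series combination: Z_total = R + L = 388 + j0.4706 Ω = 388∠0.1° Ω.

Z = 388 + j0.4706 Ω = 388∠0.1° Ω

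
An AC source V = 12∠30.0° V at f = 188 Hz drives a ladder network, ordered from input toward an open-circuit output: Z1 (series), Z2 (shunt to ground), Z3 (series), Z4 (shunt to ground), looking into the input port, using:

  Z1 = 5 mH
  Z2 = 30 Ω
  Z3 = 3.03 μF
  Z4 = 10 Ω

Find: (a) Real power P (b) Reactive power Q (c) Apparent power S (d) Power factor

Step 1 — Angular frequency: ω = 2π·f = 2π·188 = 1181 rad/s.
Step 2 — Component impedances:
  Z1: Z = jωL = j·1181·0.005 = 0 + j5.906 Ω
  Z2: Z = R = 30 Ω
  Z3: Z = 1/(jωC) = -j/(ω·C) = 0 - j279.4 Ω
  Z4: Z = R = 10 Ω
Step 3 — Ladder network (open output): work backward from the far end, alternating series and parallel combinations. Z_in = 29.55 + j2.75 Ω = 29.68∠5.3° Ω.
Step 4 — Source phasor: V = 12∠30.0° V = 10.39 + j6 V.
Step 5 — Current: I = V / Z = 0.3674 + j0.1689 A = 0.4044∠24.7° A.
Step 6 — Complex power: S = V·I* = 4.832 + j0.4496 VA.
Step 7 — Real power: P = Re(S) = 4.832 W.
Step 8 — Reactive power: Q = Im(S) = 0.4496 VAR.
Step 9 — Apparent power: |S| = 4.852 VA.
Step 10 — Power factor: PF = P/|S| = 0.9957 (lagging).

(a) P = 4.832 W  (b) Q = 0.4496 VAR  (c) S = 4.852 VA  (d) PF = 0.9957 (lagging)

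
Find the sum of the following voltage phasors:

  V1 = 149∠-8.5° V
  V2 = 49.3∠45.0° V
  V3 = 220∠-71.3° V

Step 1 — Convert each phasor to rectangular form:
  V1 = 149·(cos(-8.5°) + j·sin(-8.5°)) = 147.4 - j22.02 V
  V2 = 49.3·(cos(45.0°) + j·sin(45.0°)) = 34.86 + j34.86 V
  V3 = 220·(cos(-71.3°) + j·sin(-71.3°)) = 70.53 - j208.4 V
Step 2 — Sum components: V_total = 252.8 - j195.5 V.
Step 3 — Convert to polar: |V_total| = 319.6 V, ∠V_total = -37.7°.

V_total = 319.6∠-37.7° V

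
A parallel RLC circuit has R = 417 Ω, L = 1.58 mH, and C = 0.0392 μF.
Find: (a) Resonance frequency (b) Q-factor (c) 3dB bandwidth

Step 1 — Resonance: ω₀ = 1/√(LC) = 1/√(0.00158·3.92e-08) = 1.271e+05 rad/s.
Step 2 — f₀ = ω₀/(2π) = 2.022e+04 Hz.
Step 3 — Parallel Q: Q = R/(ω₀L) = 417/(1.271e+05·0.00158) = 2.077.
Step 4 — Bandwidth: Δω = ω₀/Q = 6.118e+04 rad/s; BW = Δω/(2π) = 9736 Hz.

(a) f₀ = 2.022e+04 Hz  (b) Q = 2.077  (c) BW = 9736 Hz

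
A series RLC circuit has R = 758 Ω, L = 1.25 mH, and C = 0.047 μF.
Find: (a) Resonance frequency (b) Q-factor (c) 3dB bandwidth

Step 1 — Resonance: ω₀ = 1/√(LC) = 1/√(0.00125·4.7e-08) = 1.305e+05 rad/s.
Step 2 — f₀ = ω₀/(2π) = 2.076e+04 Hz.
Step 3 — Series Q: Q = ω₀L/R = 1.305e+05·0.00125/758 = 0.2151.
Step 4 — Bandwidth: Δω = ω₀/Q = 6.064e+05 rad/s; BW = Δω/(2π) = 9.651e+04 Hz.

(a) f₀ = 2.076e+04 Hz  (b) Q = 0.2151  (c) BW = 9.651e+04 Hz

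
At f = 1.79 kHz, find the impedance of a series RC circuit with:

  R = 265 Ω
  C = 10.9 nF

Step 1 — Angular frequency: ω = 2π·f = 2π·1790 = 1.125e+04 rad/s.
Step 2 — Component impedances:
  R: Z = R = 265 Ω
  C: Z = 1/(jωC) = -j/(ω·C) = 0 - j8157 Ω
Step 3 — Series combination: Z_total = R + C = 265 - j8157 Ω = 8161∠-88.1° Ω.

Z = 265 - j8157 Ω = 8161∠-88.1° Ω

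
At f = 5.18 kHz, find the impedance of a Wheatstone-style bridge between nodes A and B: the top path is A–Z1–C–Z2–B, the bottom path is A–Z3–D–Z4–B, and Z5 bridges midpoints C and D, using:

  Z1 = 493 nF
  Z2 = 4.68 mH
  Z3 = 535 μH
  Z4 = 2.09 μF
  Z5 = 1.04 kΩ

Step 1 — Angular frequency: ω = 2π·f = 2π·5180 = 3.255e+04 rad/s.
Step 2 — Component impedances:
  Z1: Z = 1/(jωC) = -j/(ω·C) = 0 - j62.32 Ω
  Z2: Z = jωL = j·3.255e+04·0.00468 = 0 + j152.3 Ω
  Z3: Z = jωL = j·3.255e+04·0.000535 = 0 + j17.41 Ω
  Z4: Z = 1/(jωC) = -j/(ω·C) = 0 - j14.7 Ω
  Z5: Z = R = 1040 Ω
Step 3 — Bridge requires nodal analysis (the Z5 bridge couples midpoints C and D, so the two paths cannot be reduced to a simple series/parallel combination). Setting node B to ground and injecting 1 A at node A, the 3-node admittance system at A, C, D solves to V_A = Z_AB = 0.3358 + j2.654 Ω = 2.675∠82.8° Ω.

Z = 0.3358 + j2.654 Ω = 2.675∠82.8° Ω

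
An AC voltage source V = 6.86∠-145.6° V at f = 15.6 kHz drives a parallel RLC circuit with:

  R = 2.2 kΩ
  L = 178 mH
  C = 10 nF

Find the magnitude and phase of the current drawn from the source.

Step 1 — Angular frequency: ω = 2π·f = 2π·1.56e+04 = 9.802e+04 rad/s.
Step 2 — Component impedances:
  R: Z = R = 2200 Ω
  L: Z = jωL = j·9.802e+04·0.178 = 0 + j1.745e+04 Ω
  C: Z = 1/(jωC) = -j/(ω·C) = 0 - j1020 Ω
Step 3 — Parallel combination: 1/Z_total = 1/R + 1/L + 1/C; Z_total = 429.5 - j872 Ω = 972.1∠-63.8° Ω.
Step 4 — Source phasor: V = 6.86∠-145.6° V = -5.66 - j3.876 V.
Step 5 — Ohm's law: I = V / Z_total = (-5.66 - j3.876) / (429.5 - j872) = 0.001004 - j0.006985 A.
Step 6 — Convert to polar: |I| = 0.007057 A, ∠I = -81.8°.

I = 0.007057∠-81.8° A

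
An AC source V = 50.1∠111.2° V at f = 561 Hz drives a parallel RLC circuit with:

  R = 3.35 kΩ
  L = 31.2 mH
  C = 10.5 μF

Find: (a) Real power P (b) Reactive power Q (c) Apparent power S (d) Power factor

Step 1 — Angular frequency: ω = 2π·f = 2π·561 = 3525 rad/s.
Step 2 — Component impedances:
  R: Z = R = 3350 Ω
  L: Z = jωL = j·3525·0.0312 = 0 + j110 Ω
  C: Z = 1/(jωC) = -j/(ω·C) = 0 - j27.02 Ω
Step 3 — Parallel combination: 1/Z_total = 1/R + 1/L + 1/C; Z_total = 0.3829 - j35.81 Ω = 35.82∠-89.4° Ω.
Step 4 — Source phasor: V = 50.1∠111.2° V = -18.12 + j46.71 V.
Step 5 — Current: I = V / Z = -1.309 - j0.4919 A = 1.399∠-159.4° A.
Step 6 — Complex power: S = V·I* = 0.7493 - j70.07 VA.
Step 7 — Real power: P = Re(S) = 0.7493 W.
Step 8 — Reactive power: Q = Im(S) = -70.07 VAR.
Step 9 — Apparent power: |S| = 70.08 VA.
Step 10 — Power factor: PF = P/|S| = 0.01069 (leading).

(a) P = 0.7493 W  (b) Q = -70.07 VAR  (c) S = 70.08 VA  (d) PF = 0.01069 (leading)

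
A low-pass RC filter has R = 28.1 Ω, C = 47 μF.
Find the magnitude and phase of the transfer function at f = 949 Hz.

Step 1 — Angular frequency: ω = 2π·949 = 5963 rad/s.
Step 2 — Transfer function: H(jω) = 1/(1 + jωRC).
Step 3 — Denominator: 1 + jωRC = 1 + j·5963·28.1·4.7e-05 = 1 + j7.875.
Step 4 — H = 0.01587 - j0.125.
Step 5 — Magnitude: |H| = 0.126 (-18.0 dB); phase: φ = -82.8°.

|H| = 0.126 (-18.0 dB), φ = -82.8°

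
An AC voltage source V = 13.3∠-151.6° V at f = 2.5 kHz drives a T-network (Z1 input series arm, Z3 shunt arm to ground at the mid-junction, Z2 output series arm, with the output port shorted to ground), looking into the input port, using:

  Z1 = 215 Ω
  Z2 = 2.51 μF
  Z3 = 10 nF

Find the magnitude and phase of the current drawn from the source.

Step 1 — Angular frequency: ω = 2π·f = 2π·2500 = 1.571e+04 rad/s.
Step 2 — Component impedances:
  Z1: Z = R = 215 Ω
  Z2: Z = 1/(jωC) = -j/(ω·C) = 0 - j25.36 Ω
  Z3: Z = 1/(jωC) = -j/(ω·C) = 0 - j6366 Ω
Step 3 — With the output port shorted to ground, the output series arm Z2 runs from the junction to ground; the shunt arm Z3 also runs from the junction to ground. They appear in parallel: Z3 || Z2 = 0 - j25.26 Ω.
Step 4 — Series with input arm Z1: Z_in = Z1 + (Z3 || Z2) = 215 - j25.26 Ω = 216.5∠-6.7° Ω.
Step 5 — Source phasor: V = 13.3∠-151.6° V = -11.7 - j6.326 V.
Step 6 — Ohm's law: I = V / Z_total = (-11.7 - j6.326) / (215 - j25.26) = -0.05026 - j0.03533 A.
Step 7 — Convert to polar: |I| = 0.06144 A, ∠I = -144.9°.

I = 0.06144∠-144.9° A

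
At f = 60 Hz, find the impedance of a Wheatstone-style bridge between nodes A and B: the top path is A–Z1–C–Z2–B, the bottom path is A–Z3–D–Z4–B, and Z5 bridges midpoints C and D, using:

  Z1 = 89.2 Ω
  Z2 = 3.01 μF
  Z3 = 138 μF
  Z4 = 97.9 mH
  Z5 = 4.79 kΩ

Step 1 — Angular frequency: ω = 2π·f = 2π·60 = 377 rad/s.
Step 2 — Component impedances:
  Z1: Z = R = 89.2 Ω
  Z2: Z = 1/(jωC) = -j/(ω·C) = 0 - j881.3 Ω
  Z3: Z = 1/(jωC) = -j/(ω·C) = 0 - j19.22 Ω
  Z4: Z = jωL = j·377·0.0979 = 0 + j36.91 Ω
  Z5: Z = R = 4790 Ω
Step 3 — Bridge requires nodal analysis (the Z5 bridge couples midpoints C and D, so the two paths cannot be reduced to a simple series/parallel combination). Setting node B to ground and injecting 1 A at node A, the 3-node admittance system at A, C, D solves to V_A = Z_AB = 0.1167 + j18.06 Ω = 18.06∠89.6° Ω.

Z = 0.1167 + j18.06 Ω = 18.06∠89.6° Ω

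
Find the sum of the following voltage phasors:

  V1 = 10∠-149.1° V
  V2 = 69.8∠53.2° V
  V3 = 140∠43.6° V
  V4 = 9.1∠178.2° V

Step 1 — Convert each phasor to rectangular form:
  V1 = 10·(cos(-149.1°) + j·sin(-149.1°)) = -8.581 - j5.135 V
  V2 = 69.8·(cos(53.2°) + j·sin(53.2°)) = 41.81 + j55.89 V
  V3 = 140·(cos(43.6°) + j·sin(43.6°)) = 101.4 + j96.55 V
  V4 = 9.1·(cos(178.2°) + j·sin(178.2°)) = -9.096 + j0.2858 V
Step 2 — Sum components: V_total = 125.5 + j147.6 V.
Step 3 — Convert to polar: |V_total| = 193.7 V, ∠V_total = 49.6°.

V_total = 193.7∠49.6° V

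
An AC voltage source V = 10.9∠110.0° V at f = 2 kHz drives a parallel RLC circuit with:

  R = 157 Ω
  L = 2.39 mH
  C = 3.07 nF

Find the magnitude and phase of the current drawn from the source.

Step 1 — Angular frequency: ω = 2π·f = 2π·2000 = 1.257e+04 rad/s.
Step 2 — Component impedances:
  R: Z = R = 157 Ω
  L: Z = jωL = j·1.257e+04·0.00239 = 0 + j30.03 Ω
  C: Z = 1/(jωC) = -j/(ω·C) = 0 - j2.592e+04 Ω
Step 3 — Parallel combination: 1/Z_total = 1/R + 1/L + 1/C; Z_total = 5.555 + j29 Ω = 29.53∠79.2° Ω.
Step 4 — Source phasor: V = 10.9∠110.0° V = -3.728 + j10.24 V.
Step 5 — Ohm's law: I = V / Z_total = (-3.728 + j10.24) / (5.555 + j29) = 0.3169 + j0.1892 A.
Step 6 — Convert to polar: |I| = 0.3691 A, ∠I = 30.8°.

I = 0.3691∠30.8° A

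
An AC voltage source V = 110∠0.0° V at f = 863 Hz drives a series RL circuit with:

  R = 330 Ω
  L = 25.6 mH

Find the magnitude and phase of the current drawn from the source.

Step 1 — Angular frequency: ω = 2π·f = 2π·863 = 5422 rad/s.
Step 2 — Component impedances:
  R: Z = R = 330 Ω
  L: Z = jωL = j·5422·0.0256 = 0 + j138.8 Ω
Step 3 — Series combination: Z_total = R + L = 330 + j138.8 Ω = 358∠22.8° Ω.
Step 4 — Source phasor: V = 110∠0.0° V = 110 V.
Step 5 — Ohm's law: I = V / Z_total = (110) / (330 + j138.8) = 0.2832 - j0.1191 A.
Step 6 — Convert to polar: |I| = 0.3073 A, ∠I = -22.8°.

I = 0.3073∠-22.8° A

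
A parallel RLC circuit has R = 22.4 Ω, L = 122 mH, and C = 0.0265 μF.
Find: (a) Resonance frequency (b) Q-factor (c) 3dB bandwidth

Step 1 — Resonance: ω₀ = 1/√(LC) = 1/√(0.122·2.65e-08) = 1.759e+04 rad/s.
Step 2 — f₀ = ω₀/(2π) = 2799 Hz.
Step 3 — Parallel Q: Q = R/(ω₀L) = 22.4/(1.759e+04·0.122) = 0.01044.
Step 4 — Bandwidth: Δω = ω₀/Q = 1.685e+06 rad/s; BW = Δω/(2π) = 2.681e+05 Hz.

(a) f₀ = 2799 Hz  (b) Q = 0.01044  (c) BW = 2.681e+05 Hz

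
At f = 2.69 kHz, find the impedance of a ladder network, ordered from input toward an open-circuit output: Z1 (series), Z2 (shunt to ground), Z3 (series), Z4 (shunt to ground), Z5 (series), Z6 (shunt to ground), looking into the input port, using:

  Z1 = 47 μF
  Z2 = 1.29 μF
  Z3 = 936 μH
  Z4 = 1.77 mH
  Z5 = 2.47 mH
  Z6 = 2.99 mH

Step 1 — Angular frequency: ω = 2π·f = 2π·2690 = 1.69e+04 rad/s.
Step 2 — Component impedances:
  Z1: Z = 1/(jωC) = -j/(ω·C) = 0 - j1.259 Ω
  Z2: Z = 1/(jωC) = -j/(ω·C) = 0 - j45.86 Ω
  Z3: Z = jωL = j·1.69e+04·0.000936 = 0 + j15.82 Ω
  Z4: Z = jωL = j·1.69e+04·0.00177 = 0 + j29.92 Ω
  Z5: Z = jωL = j·1.69e+04·0.00247 = 0 + j41.75 Ω
  Z6: Z = jωL = j·1.69e+04·0.00299 = 0 + j50.54 Ω
Step 3 — Ladder network (open output): work backward from the far end, alternating series and parallel combinations. Z_in = 0 + j235.1 Ω = 235.1∠90.0° Ω.

Z = 0 + j235.1 Ω = 235.1∠90.0° Ω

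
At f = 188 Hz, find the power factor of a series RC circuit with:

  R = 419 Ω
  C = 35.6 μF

Step 1 — Angular frequency: ω = 2π·f = 2π·188 = 1181 rad/s.
Step 2 — Component impedances:
  R: Z = R = 419 Ω
  C: Z = 1/(jωC) = -j/(ω·C) = 0 - j23.78 Ω
Step 3 — Series combination: Z_total = R + C = 419 - j23.78 Ω = 419.7∠-3.2° Ω.
Step 4 — Power factor: PF = cos(φ) = Re(Z)/|Z| = 419/419.67 = 0.9984.
Step 5 — Type: Im(Z) = -23.78 ⇒ leading (phase φ = -3.2°).

PF = 0.9984 (leading, φ = -3.2°)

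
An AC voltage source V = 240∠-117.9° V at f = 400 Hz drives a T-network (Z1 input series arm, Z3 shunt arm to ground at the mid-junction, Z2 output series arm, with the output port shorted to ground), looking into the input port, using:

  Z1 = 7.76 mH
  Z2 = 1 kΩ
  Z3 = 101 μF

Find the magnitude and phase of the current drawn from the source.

Step 1 — Angular frequency: ω = 2π·f = 2π·400 = 2513 rad/s.
Step 2 — Component impedances:
  Z1: Z = jωL = j·2513·0.00776 = 0 + j19.5 Ω
  Z2: Z = R = 1000 Ω
  Z3: Z = 1/(jωC) = -j/(ω·C) = 0 - j3.939 Ω
Step 3 — With the output port shorted to ground, the output series arm Z2 runs from the junction to ground; the shunt arm Z3 also runs from the junction to ground. They appear in parallel: Z3 || Z2 = 0.01552 - j3.939 Ω.
Step 4 — Series with input arm Z1: Z_in = Z1 + (Z3 || Z2) = 0.01552 + j15.56 Ω = 15.56∠89.9° Ω.
Step 5 — Source phasor: V = 240∠-117.9° V = -112.3 - j212.1 V.
Step 6 — Ohm's law: I = V / Z_total = (-112.3 - j212.1) / (0.01552 + j15.56) = -13.64 + j7.202 A.
Step 7 — Convert to polar: |I| = 15.42 A, ∠I = 152.2°.

I = 15.42∠152.2° A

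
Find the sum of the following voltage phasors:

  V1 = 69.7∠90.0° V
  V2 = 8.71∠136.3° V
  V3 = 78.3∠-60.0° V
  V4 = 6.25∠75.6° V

Step 1 — Convert each phasor to rectangular form:
  V1 = 69.7·(cos(90.0°) + j·sin(90.0°)) = 0 + j69.7 V
  V2 = 8.71·(cos(136.3°) + j·sin(136.3°)) = -6.297 + j6.018 V
  V3 = 78.3·(cos(-60.0°) + j·sin(-60.0°)) = 39.15 - j67.81 V
  V4 = 6.25·(cos(75.6°) + j·sin(75.6°)) = 1.554 + j6.054 V
Step 2 — Sum components: V_total = 34.41 + j13.96 V.
Step 3 — Convert to polar: |V_total| = 37.13 V, ∠V_total = 22.1°.

V_total = 37.13∠22.1° V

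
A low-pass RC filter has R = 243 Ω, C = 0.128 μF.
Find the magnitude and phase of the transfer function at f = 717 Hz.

Step 1 — Angular frequency: ω = 2π·717 = 4505 rad/s.
Step 2 — Transfer function: H(jω) = 1/(1 + jωRC).
Step 3 — Denominator: 1 + jωRC = 1 + j·4505·243·1.28e-07 = 1 + j0.1401.
Step 4 — H = 0.9807 - j0.1374.
Step 5 — Magnitude: |H| = 0.9903 (-0.1 dB); phase: φ = -8.0°.

|H| = 0.9903 (-0.1 dB), φ = -8.0°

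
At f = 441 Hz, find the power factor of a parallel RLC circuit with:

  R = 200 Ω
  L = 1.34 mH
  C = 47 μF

Step 1 — Angular frequency: ω = 2π·f = 2π·441 = 2771 rad/s.
Step 2 — Component impedances:
  R: Z = R = 200 Ω
  L: Z = jωL = j·2771·0.00134 = 0 + j3.713 Ω
  C: Z = 1/(jωC) = -j/(ω·C) = 0 - j7.679 Ω
Step 3 — Parallel combination: 1/Z_total = 1/R + 1/L + 1/C; Z_total = 0.2581 + j7.18 Ω = 7.185∠87.9° Ω.
Step 4 — Power factor: PF = cos(φ) = Re(Z)/|Z| = 0.2581/7.185 = 0.03592.
Step 5 — Type: Im(Z) = 7.18 ⇒ lagging (phase φ = 87.9°).

PF = 0.03592 (lagging, φ = 87.9°)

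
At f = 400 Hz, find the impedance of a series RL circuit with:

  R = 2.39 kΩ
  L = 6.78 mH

Step 1 — Angular frequency: ω = 2π·f = 2π·400 = 2513 rad/s.
Step 2 — Component impedances:
  R: Z = R = 2390 Ω
  L: Z = jωL = j·2513·0.00678 = 0 + j17.04 Ω
Step 3 — Series combination: Z_total = R + L = 2390 + j17.04 Ω = 2390∠0.4° Ω.

Z = 2390 + j17.04 Ω = 2390∠0.4° Ω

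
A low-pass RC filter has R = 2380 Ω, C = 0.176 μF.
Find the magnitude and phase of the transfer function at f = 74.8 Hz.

Step 1 — Angular frequency: ω = 2π·74.8 = 470 rad/s.
Step 2 — Transfer function: H(jω) = 1/(1 + jωRC).
Step 3 — Denominator: 1 + jωRC = 1 + j·470·2380·1.76e-07 = 1 + j0.1969.
Step 4 — H = 0.9627 - j0.1895.
Step 5 — Magnitude: |H| = 0.9812 (-0.2 dB); phase: φ = -11.1°.

|H| = 0.9812 (-0.2 dB), φ = -11.1°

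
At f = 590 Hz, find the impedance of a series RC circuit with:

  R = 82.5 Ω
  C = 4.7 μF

Step 1 — Angular frequency: ω = 2π·f = 2π·590 = 3707 rad/s.
Step 2 — Component impedances:
  R: Z = R = 82.5 Ω
  C: Z = 1/(jωC) = -j/(ω·C) = 0 - j57.39 Ω
Step 3 — Series combination: Z_total = R + C = 82.5 - j57.39 Ω = 100.5∠-34.8° Ω.

Z = 82.5 - j57.39 Ω = 100.5∠-34.8° Ω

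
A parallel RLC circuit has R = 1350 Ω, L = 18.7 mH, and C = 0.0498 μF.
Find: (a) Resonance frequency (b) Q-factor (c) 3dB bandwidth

Step 1 — Resonance: ω₀ = 1/√(LC) = 1/√(0.0187·4.98e-08) = 3.277e+04 rad/s.
Step 2 — f₀ = ω₀/(2π) = 5215 Hz.
Step 3 — Parallel Q: Q = R/(ω₀L) = 1350/(3.277e+04·0.0187) = 2.203.
Step 4 — Bandwidth: Δω = ω₀/Q = 1.487e+04 rad/s; BW = Δω/(2π) = 2367 Hz.

(a) f₀ = 5215 Hz  (b) Q = 2.203  (c) BW = 2367 Hz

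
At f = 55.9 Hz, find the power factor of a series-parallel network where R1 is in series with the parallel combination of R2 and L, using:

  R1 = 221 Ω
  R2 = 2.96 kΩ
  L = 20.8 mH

Step 1 — Angular frequency: ω = 2π·f = 2π·55.9 = 351.2 rad/s.
Step 2 — Component impedances:
  R1: Z = R = 221 Ω
  R2: Z = R = 2960 Ω
  L: Z = jωL = j·351.2·0.0208 = 0 + j7.306 Ω
Step 3 — Parallel branch: R2 || L = 1/(1/R2 + 1/L) = 0.01803 + j7.306 Ω.
Step 4 — Series with R1: Z_total = R1 + (R2 || L) = 221 + j7.306 Ω = 221.1∠1.9° Ω.
Step 5 — Power factor: PF = cos(φ) = Re(Z)/|Z| = 221/221.1 = 0.9995.
Step 6 — Type: Im(Z) = 7.306 ⇒ lagging (phase φ = 1.9°).

PF = 0.9995 (lagging, φ = 1.9°)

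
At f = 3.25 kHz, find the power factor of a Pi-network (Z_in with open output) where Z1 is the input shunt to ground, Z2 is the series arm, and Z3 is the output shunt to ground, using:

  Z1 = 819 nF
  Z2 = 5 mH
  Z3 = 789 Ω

Step 1 — Angular frequency: ω = 2π·f = 2π·3250 = 2.042e+04 rad/s.
Step 2 — Component impedances:
  Z1: Z = 1/(jωC) = -j/(ω·C) = 0 - j59.79 Ω
  Z2: Z = jωL = j·2.042e+04·0.005 = 0 + j102.1 Ω
  Z3: Z = R = 789 Ω
Step 3 — With open output, the series arm Z2 and the output shunt Z3 appear in series to ground: Z2 + Z3 = 789 + j102.1 Ω.
Step 4 — Parallel with input shunt Z1: Z_in = Z1 || (Z2 + Z3) = 4.518 - j60.04 Ω = 60.21∠-85.7° Ω.
Step 5 — Power factor: PF = cos(φ) = Re(Z)/|Z| = 4.5184/60.205 = 0.07505.
Step 6 — Type: Im(Z) = -60.04 ⇒ leading (phase φ = -85.7°).

PF = 0.07505 (leading, φ = -85.7°)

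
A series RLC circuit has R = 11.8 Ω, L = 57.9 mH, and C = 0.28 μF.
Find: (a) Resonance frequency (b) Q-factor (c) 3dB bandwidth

Step 1 — Resonance: ω₀ = 1/√(LC) = 1/√(0.0579·2.8e-07) = 7854 rad/s.
Step 2 — f₀ = ω₀/(2π) = 1250 Hz.
Step 3 — Series Q: Q = ω₀L/R = 7854·0.0579/11.8 = 38.54.
Step 4 — Bandwidth: Δω = ω₀/Q = 203.8 rad/s; BW = Δω/(2π) = 32.44 Hz.

(a) f₀ = 1250 Hz  (b) Q = 38.54  (c) BW = 32.44 Hz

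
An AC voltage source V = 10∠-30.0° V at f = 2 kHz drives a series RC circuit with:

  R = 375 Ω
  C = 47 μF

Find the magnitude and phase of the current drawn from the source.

Step 1 — Angular frequency: ω = 2π·f = 2π·2000 = 1.257e+04 rad/s.
Step 2 — Component impedances:
  R: Z = R = 375 Ω
  C: Z = 1/(jωC) = -j/(ω·C) = 0 - j1.693 Ω
Step 3 — Series combination: Z_total = R + C = 375 - j1.693 Ω = 375∠-0.3° Ω.
Step 4 — Source phasor: V = 10∠-30.0° V = 8.66 - j5 V.
Step 5 — Ohm's law: I = V / Z_total = (8.66 - j5) / (375 - j1.693) = 0.02315 - j0.01323 A.
Step 6 — Convert to polar: |I| = 0.02667 A, ∠I = -29.7°.

I = 0.02667∠-29.7° A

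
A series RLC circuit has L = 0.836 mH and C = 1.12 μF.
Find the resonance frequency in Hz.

Step 1 — Resonance condition Im(Z)=0 gives ω₀ = 1/√(LC).
Step 2 — ω₀ = 1/√(0.000836·1.12e-06) = 3.268e+04 rad/s.
Step 3 — f₀ = ω₀/(2π) = 5201 Hz.

f₀ = 5201 Hz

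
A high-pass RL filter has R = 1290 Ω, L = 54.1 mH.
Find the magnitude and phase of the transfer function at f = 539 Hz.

Step 1 — Angular frequency: ω = 2π·539 = 3387 rad/s.
Step 2 — Transfer function: H(jω) = jωL/(R + jωL).
Step 3 — Numerator jωL = j·183.2; denominator R + jωL = 1290 + j183.2.
Step 4 — H = 0.01977 + j0.1392.
Step 5 — Magnitude: |H| = 0.1406 (-17.0 dB); phase: φ = 81.9°.

|H| = 0.1406 (-17.0 dB), φ = 81.9°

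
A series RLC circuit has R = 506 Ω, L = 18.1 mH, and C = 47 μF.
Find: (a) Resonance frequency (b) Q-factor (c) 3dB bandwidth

Step 1 — Resonance condition Im(Z)=0 gives ω₀ = 1/√(LC).
Step 2 — ω₀ = 1/√(0.0181·4.7e-05) = 1084 rad/s.
Step 3 — f₀ = ω₀/(2π) = 172.6 Hz.
Step 4 — Series Q: Q = ω₀L/R = 1084·0.0181/506 = 0.03878.
Step 5 — 3dB bandwidth: Δω = ω₀/Q = 2.796e+04 rad/s; BW = Δω/(2π) = 4449 Hz.

(a) f₀ = 172.6 Hz  (b) Q = 0.03878  (c) BW = 4449 Hz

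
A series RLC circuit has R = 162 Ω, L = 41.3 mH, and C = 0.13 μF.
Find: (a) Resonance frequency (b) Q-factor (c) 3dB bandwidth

Step 1 — Resonance: ω₀ = 1/√(LC) = 1/√(0.0413·1.3e-07) = 1.365e+04 rad/s.
Step 2 — f₀ = ω₀/(2π) = 2172 Hz.
Step 3 — Series Q: Q = ω₀L/R = 1.365e+04·0.0413/162 = 3.479.
Step 4 — Bandwidth: Δω = ω₀/Q = 3923 rad/s; BW = Δω/(2π) = 624.3 Hz.

(a) f₀ = 2172 Hz  (b) Q = 3.479  (c) BW = 624.3 Hz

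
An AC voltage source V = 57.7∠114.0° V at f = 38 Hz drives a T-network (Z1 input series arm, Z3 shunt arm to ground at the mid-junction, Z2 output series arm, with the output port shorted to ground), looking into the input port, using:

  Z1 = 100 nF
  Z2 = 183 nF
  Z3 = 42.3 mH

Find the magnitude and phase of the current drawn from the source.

Step 1 — Angular frequency: ω = 2π·f = 2π·38 = 238.8 rad/s.
Step 2 — Component impedances:
  Z1: Z = 1/(jωC) = -j/(ω·C) = 0 - j4.188e+04 Ω
  Z2: Z = 1/(jωC) = -j/(ω·C) = 0 - j2.289e+04 Ω
  Z3: Z = jωL = j·238.8·0.0423 = 0 + j10.1 Ω
Step 3 — With the output port shorted to ground, the output series arm Z2 runs from the junction to ground; the shunt arm Z3 also runs from the junction to ground. They appear in parallel: Z3 || Z2 = 0 + j10.1 Ω.
Step 4 — Series with input arm Z1: Z_in = Z1 + (Z3 || Z2) = 0 - j4.187e+04 Ω = 4.187e+04∠-90.0° Ω.
Step 5 — Source phasor: V = 57.7∠114.0° V = -23.47 + j52.71 V.
Step 6 — Ohm's law: I = V / Z_total = (-23.47 + j52.71) / (0 - j4.187e+04) = -0.001259 - j0.0005605 A.
Step 7 — Convert to polar: |I| = 0.001378 A, ∠I = -156.0°.

I = 0.001378∠-156.0° A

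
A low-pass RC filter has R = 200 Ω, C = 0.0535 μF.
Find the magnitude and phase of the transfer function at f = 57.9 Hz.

Step 1 — Angular frequency: ω = 2π·57.9 = 363.8 rad/s.
Step 2 — Transfer function: H(jω) = 1/(1 + jωRC).
Step 3 — Denominator: 1 + jωRC = 1 + j·363.8·200·5.35e-08 = 1 + j0.003893.
Step 4 — H = 1 - j0.003893.
Step 5 — Magnitude: |H| = 1 (-0.0 dB); phase: φ = -0.2°.

|H| = 1 (-0.0 dB), φ = -0.2°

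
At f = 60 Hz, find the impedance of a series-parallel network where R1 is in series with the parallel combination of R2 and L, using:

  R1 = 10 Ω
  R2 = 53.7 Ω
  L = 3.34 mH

Step 1 — Angular frequency: ω = 2π·f = 2π·60 = 377 rad/s.
Step 2 — Component impedances:
  R1: Z = R = 10 Ω
  R2: Z = R = 53.7 Ω
  L: Z = jωL = j·377·0.00334 = 0 + j1.259 Ω
Step 3 — Parallel branch: R2 || L = 1/(1/R2 + 1/L) = 0.02951 + j1.258 Ω.
Step 4 — Series with R1: Z_total = R1 + (R2 || L) = 10.03 + j1.258 Ω = 10.11∠7.2° Ω.

Z = 10.03 + j1.258 Ω = 10.11∠7.2° Ω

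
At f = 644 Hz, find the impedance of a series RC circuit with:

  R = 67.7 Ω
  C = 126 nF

Step 1 — Angular frequency: ω = 2π·f = 2π·644 = 4046 rad/s.
Step 2 — Component impedances:
  R: Z = R = 67.7 Ω
  C: Z = 1/(jωC) = -j/(ω·C) = 0 - j1961 Ω
Step 3 — Series combination: Z_total = R + C = 67.7 - j1961 Ω = 1963∠-88.0° Ω.

Z = 67.7 - j1961 Ω = 1963∠-88.0° Ω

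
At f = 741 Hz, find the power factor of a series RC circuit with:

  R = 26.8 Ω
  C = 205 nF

Step 1 — Angular frequency: ω = 2π·f = 2π·741 = 4656 rad/s.
Step 2 — Component impedances:
  R: Z = R = 26.8 Ω
  C: Z = 1/(jωC) = -j/(ω·C) = 0 - j1048 Ω
Step 3 — Series combination: Z_total = R + C = 26.8 - j1048 Ω = 1048∠-88.5° Ω.
Step 4 — Power factor: PF = cos(φ) = Re(Z)/|Z| = 26.8/1048 = 0.02557.
Step 5 — Type: Im(Z) = -1048 ⇒ leading (phase φ = -88.5°).

PF = 0.02557 (leading, φ = -88.5°)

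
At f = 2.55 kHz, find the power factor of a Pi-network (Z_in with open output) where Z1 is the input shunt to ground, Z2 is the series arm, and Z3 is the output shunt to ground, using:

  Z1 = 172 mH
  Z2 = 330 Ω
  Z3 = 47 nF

Step 1 — Angular frequency: ω = 2π·f = 2π·2550 = 1.602e+04 rad/s.
Step 2 — Component impedances:
  Z1: Z = jωL = j·1.602e+04·0.172 = 0 + j2756 Ω
  Z2: Z = R = 330 Ω
  Z3: Z = 1/(jωC) = -j/(ω·C) = 0 - j1328 Ω
Step 3 — With open output, the series arm Z2 and the output shunt Z3 appear in series to ground: Z2 + Z3 = 330 - j1328 Ω.
Step 4 — Parallel with input shunt Z1: Z_in = Z1 || (Z2 + Z3) = 1167 - j2293 Ω = 2573∠-63.0° Ω.
Step 5 — Power factor: PF = cos(φ) = Re(Z)/|Z| = 1166.9/2573.1 = 0.4535.
Step 6 — Type: Im(Z) = -2293 ⇒ leading (phase φ = -63.0°).

PF = 0.4535 (leading, φ = -63.0°)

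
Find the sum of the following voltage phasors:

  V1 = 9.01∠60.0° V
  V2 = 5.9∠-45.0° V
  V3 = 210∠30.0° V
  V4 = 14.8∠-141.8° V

Step 1 — Convert each phasor to rectangular form:
  V1 = 9.01·(cos(60.0°) + j·sin(60.0°)) = 4.505 + j7.803 V
  V2 = 5.9·(cos(-45.0°) + j·sin(-45.0°)) = 4.172 - j4.172 V
  V3 = 210·(cos(30.0°) + j·sin(30.0°)) = 181.9 + j105 V
  V4 = 14.8·(cos(-141.8°) + j·sin(-141.8°)) = -11.63 - j9.152 V
Step 2 — Sum components: V_total = 178.9 + j99.48 V.
Step 3 — Convert to polar: |V_total| = 204.7 V, ∠V_total = 29.1°.

V_total = 204.7∠29.1° V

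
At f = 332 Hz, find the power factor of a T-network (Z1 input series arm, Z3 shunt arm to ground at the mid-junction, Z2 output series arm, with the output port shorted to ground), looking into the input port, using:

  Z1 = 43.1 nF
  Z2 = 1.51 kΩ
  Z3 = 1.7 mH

Step 1 — Angular frequency: ω = 2π·f = 2π·332 = 2086 rad/s.
Step 2 — Component impedances:
  Z1: Z = 1/(jωC) = -j/(ω·C) = 0 - j1.112e+04 Ω
  Z2: Z = R = 1510 Ω
  Z3: Z = jωL = j·2086·0.0017 = 0 + j3.546 Ω
Step 3 — With the output port shorted to ground, the output series arm Z2 runs from the junction to ground; the shunt arm Z3 also runs from the junction to ground. They appear in parallel: Z3 || Z2 = 0.008328 + j3.546 Ω.
Step 4 — Series with input arm Z1: Z_in = Z1 + (Z3 || Z2) = 0.008328 - j1.112e+04 Ω = 1.112e+04∠-90.0° Ω.
Step 5 — Power factor: PF = cos(φ) = Re(Z)/|Z| = 0.0083283/11119 = 7.49e-07.
Step 6 — Type: Im(Z) = -1.112e+04 ⇒ leading (phase φ = -90.0°).

PF = 7.49e-07 (leading, φ = -90.0°)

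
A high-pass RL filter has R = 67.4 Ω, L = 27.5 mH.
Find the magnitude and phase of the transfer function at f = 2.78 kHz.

Step 1 — Angular frequency: ω = 2π·2780 = 1.747e+04 rad/s.
Step 2 — Transfer function: H(jω) = jωL/(R + jωL).
Step 3 — Numerator jωL = j·480.3; denominator R + jωL = 67.4 + j480.3.
Step 4 — H = 0.9807 + j0.1376.
Step 5 — Magnitude: |H| = 0.9903 (-0.1 dB); phase: φ = 8.0°.

|H| = 0.9903 (-0.1 dB), φ = 8.0°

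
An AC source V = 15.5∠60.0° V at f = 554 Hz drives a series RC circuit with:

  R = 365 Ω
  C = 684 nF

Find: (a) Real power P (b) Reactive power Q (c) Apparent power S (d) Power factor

Step 1 — Angular frequency: ω = 2π·f = 2π·554 = 3481 rad/s.
Step 2 — Component impedances:
  R: Z = R = 365 Ω
  C: Z = 1/(jωC) = -j/(ω·C) = 0 - j420 Ω
Step 3 — Series combination: Z_total = R + C = 365 - j420 Ω = 556.4∠-49.0° Ω.
Step 4 — Source phasor: V = 15.5∠60.0° V = 7.75 + j13.42 V.
Step 5 — Current: I = V / Z = -0.009073 + j0.02634 A = 0.02786∠109.0° A.
Step 6 — Complex power: S = V·I* = 0.2832 - j0.3259 VA.
Step 7 — Real power: P = Re(S) = 0.2832 W.
Step 8 — Reactive power: Q = Im(S) = -0.3259 VAR.
Step 9 — Apparent power: |S| = 0.4318 VA.
Step 10 — Power factor: PF = P/|S| = 0.656 (leading).

(a) P = 0.2832 W  (b) Q = -0.3259 VAR  (c) S = 0.4318 VA  (d) PF = 0.656 (leading)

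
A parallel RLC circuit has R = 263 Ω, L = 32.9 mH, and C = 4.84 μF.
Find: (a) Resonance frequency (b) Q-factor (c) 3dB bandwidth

Step 1 — Resonance: ω₀ = 1/√(LC) = 1/√(0.0329·4.84e-06) = 2506 rad/s.
Step 2 — f₀ = ω₀/(2π) = 398.8 Hz.
Step 3 — Parallel Q: Q = R/(ω₀L) = 263/(2506·0.0329) = 3.19.
Step 4 — Bandwidth: Δω = ω₀/Q = 785.6 rad/s; BW = Δω/(2π) = 125 Hz.

(a) f₀ = 398.8 Hz  (b) Q = 3.19  (c) BW = 125 Hz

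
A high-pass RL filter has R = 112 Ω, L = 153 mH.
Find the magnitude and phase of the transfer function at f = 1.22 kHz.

Step 1 — Angular frequency: ω = 2π·1220 = 7665 rad/s.
Step 2 — Transfer function: H(jω) = jωL/(R + jωL).
Step 3 — Numerator jωL = j·1173; denominator R + jωL = 112 + j1173.
Step 4 — H = 0.991 + j0.09463.
Step 5 — Magnitude: |H| = 0.9955 (-0.0 dB); phase: φ = 5.5°.

|H| = 0.9955 (-0.0 dB), φ = 5.5°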